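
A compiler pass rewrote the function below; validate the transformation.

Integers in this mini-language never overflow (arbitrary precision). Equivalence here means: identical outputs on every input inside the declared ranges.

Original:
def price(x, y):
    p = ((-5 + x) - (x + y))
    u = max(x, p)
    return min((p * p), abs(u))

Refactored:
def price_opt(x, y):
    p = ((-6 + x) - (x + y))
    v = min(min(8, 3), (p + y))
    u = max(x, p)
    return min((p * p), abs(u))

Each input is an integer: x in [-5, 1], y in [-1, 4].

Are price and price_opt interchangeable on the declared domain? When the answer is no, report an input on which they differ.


At x=-5, y=-1: price gives 4, price_opt gives 5.
verdict: not equivalent; witness: x=-5, y=-1


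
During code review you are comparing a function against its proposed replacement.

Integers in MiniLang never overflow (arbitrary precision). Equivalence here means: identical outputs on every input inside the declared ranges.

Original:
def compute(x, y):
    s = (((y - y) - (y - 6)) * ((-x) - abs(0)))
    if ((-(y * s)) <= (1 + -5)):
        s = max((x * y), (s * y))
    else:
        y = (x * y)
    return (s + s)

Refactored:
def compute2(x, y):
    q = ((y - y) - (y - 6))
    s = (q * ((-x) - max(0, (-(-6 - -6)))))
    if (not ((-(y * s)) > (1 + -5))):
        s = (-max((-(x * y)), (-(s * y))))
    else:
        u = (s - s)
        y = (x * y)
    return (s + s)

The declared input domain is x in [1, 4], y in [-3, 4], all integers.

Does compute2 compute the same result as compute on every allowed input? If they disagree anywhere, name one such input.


x=1, y=-3 yields 54 from compute but -6 from compute2.
verdict: not equivalent; witness: x=1, y=-3


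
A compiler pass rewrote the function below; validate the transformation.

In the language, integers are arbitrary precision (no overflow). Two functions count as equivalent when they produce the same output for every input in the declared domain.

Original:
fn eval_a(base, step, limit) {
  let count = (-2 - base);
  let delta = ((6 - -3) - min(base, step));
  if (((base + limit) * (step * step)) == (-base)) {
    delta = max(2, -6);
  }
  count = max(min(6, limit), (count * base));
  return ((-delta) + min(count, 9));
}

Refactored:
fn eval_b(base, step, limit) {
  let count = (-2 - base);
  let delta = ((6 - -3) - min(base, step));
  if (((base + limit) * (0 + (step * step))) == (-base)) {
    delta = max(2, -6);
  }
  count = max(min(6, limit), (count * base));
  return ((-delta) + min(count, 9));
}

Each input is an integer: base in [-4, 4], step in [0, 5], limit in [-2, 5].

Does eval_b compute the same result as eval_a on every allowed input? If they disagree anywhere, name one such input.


Side by side, the visible changes include: constant usage differs; also arithmetic usage differs.
Spot check at base=4, step=2, limit=1 — eval_a: count=-6, then delta=7, then (((base + limit) * (step * step)) == (-base)) is false, then count=1, then returns -6. eval_b: count=-6, then delta=7, then (((base + limit) * (0 + (step * step))) == (-base)) is false, then count=1, then returns -6. Both give -6.
Every one of the 432 inputs gives matching results.
verdict: equivalent


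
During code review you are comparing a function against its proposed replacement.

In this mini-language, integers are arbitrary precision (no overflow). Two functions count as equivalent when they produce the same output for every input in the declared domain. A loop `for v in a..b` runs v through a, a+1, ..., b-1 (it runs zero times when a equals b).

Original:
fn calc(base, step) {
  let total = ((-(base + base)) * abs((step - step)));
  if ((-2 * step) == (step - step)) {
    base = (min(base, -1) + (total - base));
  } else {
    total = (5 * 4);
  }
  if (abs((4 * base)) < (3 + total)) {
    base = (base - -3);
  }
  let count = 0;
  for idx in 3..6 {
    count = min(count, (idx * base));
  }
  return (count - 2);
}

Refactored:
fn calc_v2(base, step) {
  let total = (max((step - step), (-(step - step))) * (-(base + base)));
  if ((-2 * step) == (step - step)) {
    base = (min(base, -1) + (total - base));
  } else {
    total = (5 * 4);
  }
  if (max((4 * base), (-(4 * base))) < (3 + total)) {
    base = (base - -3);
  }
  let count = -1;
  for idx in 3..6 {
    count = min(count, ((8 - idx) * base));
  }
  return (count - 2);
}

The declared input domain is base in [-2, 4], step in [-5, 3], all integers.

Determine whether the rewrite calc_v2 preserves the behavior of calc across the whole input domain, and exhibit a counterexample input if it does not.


At base=-2, step=-5: calc gives -2, calc_v2 gives -3.
verdict: not equivalent; witness: base=-2, step=-5


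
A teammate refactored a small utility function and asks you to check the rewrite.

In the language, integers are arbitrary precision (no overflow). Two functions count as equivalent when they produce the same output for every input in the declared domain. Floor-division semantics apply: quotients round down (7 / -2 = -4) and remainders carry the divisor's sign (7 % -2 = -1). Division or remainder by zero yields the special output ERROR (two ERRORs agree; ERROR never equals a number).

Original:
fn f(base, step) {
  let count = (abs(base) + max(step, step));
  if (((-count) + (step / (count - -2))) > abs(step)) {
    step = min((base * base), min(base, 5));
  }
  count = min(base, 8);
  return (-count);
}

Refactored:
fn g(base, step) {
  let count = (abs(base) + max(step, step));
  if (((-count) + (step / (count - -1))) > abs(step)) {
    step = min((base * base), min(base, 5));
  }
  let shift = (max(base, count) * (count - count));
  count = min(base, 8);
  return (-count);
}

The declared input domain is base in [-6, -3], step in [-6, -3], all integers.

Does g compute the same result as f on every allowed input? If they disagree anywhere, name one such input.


Not equivalent: base=-5, step=-6 separates them (5 vs ERROR).
f: count := -1 | (((-count) + (step / (count - -2))) > abs(step)): false | count := -5 | result 5
g: count := -1 | divide-by-zero, output ERROR
verdict: not equivalent; witness: base=-5, step=-6


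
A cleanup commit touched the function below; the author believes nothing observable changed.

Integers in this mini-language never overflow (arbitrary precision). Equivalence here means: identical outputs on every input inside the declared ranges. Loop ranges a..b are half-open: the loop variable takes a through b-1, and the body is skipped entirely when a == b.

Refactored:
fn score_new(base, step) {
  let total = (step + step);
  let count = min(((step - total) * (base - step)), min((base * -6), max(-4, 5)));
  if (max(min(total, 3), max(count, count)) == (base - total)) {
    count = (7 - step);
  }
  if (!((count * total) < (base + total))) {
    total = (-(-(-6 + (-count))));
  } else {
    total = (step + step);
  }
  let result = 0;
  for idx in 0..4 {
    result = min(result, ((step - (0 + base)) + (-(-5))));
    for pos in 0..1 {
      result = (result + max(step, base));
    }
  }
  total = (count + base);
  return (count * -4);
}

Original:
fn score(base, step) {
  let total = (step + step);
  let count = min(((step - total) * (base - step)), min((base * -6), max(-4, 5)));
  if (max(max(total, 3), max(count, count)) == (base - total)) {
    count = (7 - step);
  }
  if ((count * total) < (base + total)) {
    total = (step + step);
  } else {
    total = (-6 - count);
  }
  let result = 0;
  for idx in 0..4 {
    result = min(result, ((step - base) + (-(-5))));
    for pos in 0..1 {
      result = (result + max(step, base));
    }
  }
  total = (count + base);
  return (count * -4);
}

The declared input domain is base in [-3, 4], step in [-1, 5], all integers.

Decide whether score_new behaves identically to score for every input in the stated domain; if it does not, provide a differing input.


Take base=0, step=0.
score: total := 0 | count := 0 | (max(max(total, 3), max(count, count)) == (base - total)): false | ((count * total) < (base + total)): false | total := -6 | result := 0 | iter idx=0: | result := 0 | iter pos=0: | result := 0 | iter idx=1: | result := 0 | iter pos=0: | result := 0 | iter idx=2: | result := 0 | iter pos=0: | result := 0 | iter idx=3: | result := 0 | iter pos=0: | result := 0 | total := 0 | result 0
score_new: total := 0 | count := 0 | (max(min(total, 3), max(count, count)) == (base - total)): true | count := 7 | (!((count * total) < (base + total))): true | total := -13 | result := 0 | iter idx=0: | result := 0 | iter pos=0: | result := 0 | iter idx=1: | result := 0 | iter pos=0: | result := 0 | iter idx=2: | result := 0 | iter pos=0: | result := 0 | iter idx=3: | result := 0 | iter pos=0: | result := 0 | total := 7 | result -28
0 against -28: the behavior changed.
verdict: not equivalent; witness: base=0, step=0


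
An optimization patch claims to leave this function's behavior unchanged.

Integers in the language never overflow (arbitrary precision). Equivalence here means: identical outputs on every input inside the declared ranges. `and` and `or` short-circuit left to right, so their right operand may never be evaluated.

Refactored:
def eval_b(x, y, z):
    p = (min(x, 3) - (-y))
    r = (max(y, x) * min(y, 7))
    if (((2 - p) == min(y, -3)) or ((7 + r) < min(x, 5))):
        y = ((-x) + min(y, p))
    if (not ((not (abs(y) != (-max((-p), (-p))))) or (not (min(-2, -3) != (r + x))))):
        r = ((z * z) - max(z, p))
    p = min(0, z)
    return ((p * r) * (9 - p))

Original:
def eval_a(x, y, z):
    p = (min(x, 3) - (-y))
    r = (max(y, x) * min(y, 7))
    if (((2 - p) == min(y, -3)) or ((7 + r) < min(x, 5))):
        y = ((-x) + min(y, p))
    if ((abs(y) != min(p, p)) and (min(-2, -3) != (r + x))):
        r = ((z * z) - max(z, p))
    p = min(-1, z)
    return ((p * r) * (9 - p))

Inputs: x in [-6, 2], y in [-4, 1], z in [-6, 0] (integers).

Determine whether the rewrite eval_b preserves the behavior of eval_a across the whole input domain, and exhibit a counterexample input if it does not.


Not equivalent: x=-4, y=-1, z=0 separates them (-10 vs 0).
eval_a: p=-5, then r=1, then (((2 - p) == min(y, -3)) or ((7 + r) < min(x, 5))) is false, then ((abs(y) != min(p, p)) and (min(-2, -3) != (r + x))) is false, then p=-1, then returns -10
eval_b: p=-5, then r=1, then (((2 - p) == min(y, -3)) or ((7 + r) < min(x, 5))) is false, then (not ((not (abs(y) != (-max((-p), (-p))))) or (not (min(-2, -3) != (r + x))))) is false, then p=0, then returns 0
verdict: not equivalent; witness: x=-4, y=-1, z=0


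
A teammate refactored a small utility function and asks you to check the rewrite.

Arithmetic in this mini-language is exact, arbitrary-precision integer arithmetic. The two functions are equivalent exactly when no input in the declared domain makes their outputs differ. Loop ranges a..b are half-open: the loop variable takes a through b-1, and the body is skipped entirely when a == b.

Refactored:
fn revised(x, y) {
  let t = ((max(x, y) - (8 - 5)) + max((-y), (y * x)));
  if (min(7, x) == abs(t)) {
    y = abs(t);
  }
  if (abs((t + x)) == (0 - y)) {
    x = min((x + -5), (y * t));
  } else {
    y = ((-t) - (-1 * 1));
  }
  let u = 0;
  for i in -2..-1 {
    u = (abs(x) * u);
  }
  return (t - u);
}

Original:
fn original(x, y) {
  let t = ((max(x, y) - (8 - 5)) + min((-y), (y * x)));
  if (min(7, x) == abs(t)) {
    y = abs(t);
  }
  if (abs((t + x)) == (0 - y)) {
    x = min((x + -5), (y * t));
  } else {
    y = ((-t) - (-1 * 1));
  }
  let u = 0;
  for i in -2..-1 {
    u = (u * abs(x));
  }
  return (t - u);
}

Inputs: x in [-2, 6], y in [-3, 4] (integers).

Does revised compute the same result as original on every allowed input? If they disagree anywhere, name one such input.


There is a counterexample at x=-2, y=-3: -2 on one side, 1 on the other.
original: t := -2 | (min(7, x) == abs(t)): false | (abs((t + x)) == (0 - y)): false | y := 3 | u := 0 | iter i=-2: | u := 0 | result -2
revised: t := 1 | (min(7, x) == abs(t)): false | (abs((t + x)) == (0 - y)): false | y := 0 | u := 0 | iter i=-2: | u := 0 | result 1
verdict: not equivalent; witness: x=-2, y=-3


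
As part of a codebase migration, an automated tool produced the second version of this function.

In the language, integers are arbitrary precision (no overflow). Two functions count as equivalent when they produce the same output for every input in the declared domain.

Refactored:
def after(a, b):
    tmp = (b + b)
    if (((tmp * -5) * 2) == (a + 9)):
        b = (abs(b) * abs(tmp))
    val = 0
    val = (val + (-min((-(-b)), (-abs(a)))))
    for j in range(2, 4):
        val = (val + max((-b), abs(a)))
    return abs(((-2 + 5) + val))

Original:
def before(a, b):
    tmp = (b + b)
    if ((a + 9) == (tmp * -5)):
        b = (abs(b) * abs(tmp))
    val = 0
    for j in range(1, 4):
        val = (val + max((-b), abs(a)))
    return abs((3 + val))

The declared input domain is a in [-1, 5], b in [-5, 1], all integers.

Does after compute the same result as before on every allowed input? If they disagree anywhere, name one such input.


Equivalent. Whatever the rewrite altered, no input in the stated domain can expose a difference.
Sweeping the whole domain (49 inputs) finds no disagreement.
One worked example (a=2, b=1) — before: tmp = 2; ((a + 9) == (tmp * -5)) -> false; val = 0; [j=1]; val = 2; [j=2]; val = 4; [j=3]; val = 6; return 9; after: tmp = 2; (((tmp * -5) * 2) == (a + 9)) -> false; val = 0; val = 2; [j=2]; val = 4; [j=3]; val = 6; return 9; agreement on 9.
verdict: equivalent


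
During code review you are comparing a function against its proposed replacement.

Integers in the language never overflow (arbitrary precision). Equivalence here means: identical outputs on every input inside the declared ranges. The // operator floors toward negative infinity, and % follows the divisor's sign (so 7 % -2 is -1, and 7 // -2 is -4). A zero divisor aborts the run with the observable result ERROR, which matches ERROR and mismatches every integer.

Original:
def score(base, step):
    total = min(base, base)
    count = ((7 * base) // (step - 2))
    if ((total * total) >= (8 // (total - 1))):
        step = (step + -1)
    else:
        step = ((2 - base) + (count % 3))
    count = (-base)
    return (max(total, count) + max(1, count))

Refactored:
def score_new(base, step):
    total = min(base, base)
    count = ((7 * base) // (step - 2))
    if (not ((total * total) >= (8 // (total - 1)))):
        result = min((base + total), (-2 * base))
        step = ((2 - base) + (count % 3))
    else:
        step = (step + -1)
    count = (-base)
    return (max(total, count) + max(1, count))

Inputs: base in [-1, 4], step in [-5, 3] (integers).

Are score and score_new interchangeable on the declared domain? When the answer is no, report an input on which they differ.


Although min/max/abs usage differs; also local variable names differ; also arithmetic usage differs; also constant usage differs; also boolean connective usage differs; also statement counts differ, 54/54 inputs agree.
verdict: equivalent


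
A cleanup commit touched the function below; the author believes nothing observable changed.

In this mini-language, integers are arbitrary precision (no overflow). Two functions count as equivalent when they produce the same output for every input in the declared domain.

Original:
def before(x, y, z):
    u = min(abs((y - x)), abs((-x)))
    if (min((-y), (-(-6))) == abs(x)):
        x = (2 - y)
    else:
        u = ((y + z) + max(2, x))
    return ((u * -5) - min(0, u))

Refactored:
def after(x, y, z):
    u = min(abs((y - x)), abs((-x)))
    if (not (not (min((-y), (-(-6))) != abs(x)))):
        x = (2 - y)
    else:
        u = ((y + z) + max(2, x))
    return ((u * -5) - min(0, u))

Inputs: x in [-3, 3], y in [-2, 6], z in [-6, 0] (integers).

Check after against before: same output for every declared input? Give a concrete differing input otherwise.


Try x=-3, y=-2, z=-6.
before: u = 1; (min((-y), (-(-6))) == abs(x)) -> false; u = -6; return 36
after: u = 1; (not (not (min((-y), (-(-6))) != abs(x)))) -> true; x = 4; return -5
36 against -5: the behavior changed.
verdict: not equivalent; witness: x=-3, y=-2, z=-6


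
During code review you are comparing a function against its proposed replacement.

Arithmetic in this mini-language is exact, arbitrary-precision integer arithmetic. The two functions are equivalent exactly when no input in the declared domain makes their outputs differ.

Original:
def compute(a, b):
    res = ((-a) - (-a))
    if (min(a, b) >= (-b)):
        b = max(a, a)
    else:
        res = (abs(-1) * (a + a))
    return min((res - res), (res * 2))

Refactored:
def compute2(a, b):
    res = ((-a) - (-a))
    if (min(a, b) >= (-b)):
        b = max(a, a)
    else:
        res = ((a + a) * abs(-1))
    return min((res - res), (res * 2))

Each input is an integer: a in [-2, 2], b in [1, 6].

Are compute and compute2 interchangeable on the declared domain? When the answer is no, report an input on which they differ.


The two versions differ — the changes include same computation, different form.
One worked example (a=-1, b=5) — compute: res := 0 | (min(a, b) >= (-b)): true | b := -1 | result 0; compute2: res := 0 | (min(a, b) >= (-b)): true | b := -1 | result 0; agreement on 0.
Across all 30 domain points the two functions coincide.
verdict: equivalent


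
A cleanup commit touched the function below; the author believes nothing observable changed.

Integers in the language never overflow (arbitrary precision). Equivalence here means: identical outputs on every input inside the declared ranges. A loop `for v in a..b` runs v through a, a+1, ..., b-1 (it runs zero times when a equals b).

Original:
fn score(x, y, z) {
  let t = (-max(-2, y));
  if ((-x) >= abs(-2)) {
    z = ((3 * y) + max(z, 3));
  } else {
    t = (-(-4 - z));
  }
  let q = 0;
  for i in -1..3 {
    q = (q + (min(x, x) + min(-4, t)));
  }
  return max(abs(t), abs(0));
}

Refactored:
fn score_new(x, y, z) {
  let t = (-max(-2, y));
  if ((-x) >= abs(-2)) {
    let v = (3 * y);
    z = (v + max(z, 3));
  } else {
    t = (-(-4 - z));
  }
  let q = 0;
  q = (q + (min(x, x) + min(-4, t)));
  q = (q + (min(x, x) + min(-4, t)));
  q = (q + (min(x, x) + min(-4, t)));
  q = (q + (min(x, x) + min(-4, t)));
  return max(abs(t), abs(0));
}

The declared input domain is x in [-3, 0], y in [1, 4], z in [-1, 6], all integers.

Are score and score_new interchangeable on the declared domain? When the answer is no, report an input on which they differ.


Differences: statement counts differ; also local variable names differ; also arithmetic usage differs; also loop structure differs; also constant usage differs; also min/max/abs usage differs — yet all 128 inputs agree.
verdict: equivalent


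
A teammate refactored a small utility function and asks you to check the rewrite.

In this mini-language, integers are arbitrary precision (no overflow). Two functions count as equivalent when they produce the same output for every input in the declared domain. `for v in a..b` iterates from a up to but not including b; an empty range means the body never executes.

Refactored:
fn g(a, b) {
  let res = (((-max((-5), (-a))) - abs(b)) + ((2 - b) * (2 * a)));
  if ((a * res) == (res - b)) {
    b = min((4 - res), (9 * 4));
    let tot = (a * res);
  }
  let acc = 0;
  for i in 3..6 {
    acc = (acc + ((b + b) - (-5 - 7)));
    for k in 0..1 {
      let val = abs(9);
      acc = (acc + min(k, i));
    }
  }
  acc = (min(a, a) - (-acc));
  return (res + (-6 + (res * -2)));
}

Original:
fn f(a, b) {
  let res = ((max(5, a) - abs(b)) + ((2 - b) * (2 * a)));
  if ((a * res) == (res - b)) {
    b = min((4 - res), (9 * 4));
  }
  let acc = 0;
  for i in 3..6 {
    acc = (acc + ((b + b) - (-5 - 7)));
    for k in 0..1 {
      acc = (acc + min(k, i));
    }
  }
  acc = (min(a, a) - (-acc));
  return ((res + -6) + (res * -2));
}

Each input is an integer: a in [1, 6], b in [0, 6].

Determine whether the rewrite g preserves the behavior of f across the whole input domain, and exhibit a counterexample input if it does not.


Not equivalent: a=1, b=0 separates them (-15 vs -11).
f: res = 9; ((a * res) == (res - b)) -> true; b = -5; acc = 0; [i=3]; acc = 2; [k=0]; acc = 2; [i=4]; acc = 4; [k=0]; acc = 4; [i=5]; acc = 6; [k=0]; acc = 6; acc = 7; return -15
g: res = 5; ((a * res) == (res - b)) -> true; b = -1; tot = 5; acc = 0; [i=3]; acc = 10; [k=0]; val = 9; acc = 10; [i=4]; acc = 20; [k=0]; val = 9; acc = 20; [i=5]; acc = 30; [k=0]; val = 9; acc = 30; acc = 31; return -11
verdict: not equivalent; witness: a=1, b=0


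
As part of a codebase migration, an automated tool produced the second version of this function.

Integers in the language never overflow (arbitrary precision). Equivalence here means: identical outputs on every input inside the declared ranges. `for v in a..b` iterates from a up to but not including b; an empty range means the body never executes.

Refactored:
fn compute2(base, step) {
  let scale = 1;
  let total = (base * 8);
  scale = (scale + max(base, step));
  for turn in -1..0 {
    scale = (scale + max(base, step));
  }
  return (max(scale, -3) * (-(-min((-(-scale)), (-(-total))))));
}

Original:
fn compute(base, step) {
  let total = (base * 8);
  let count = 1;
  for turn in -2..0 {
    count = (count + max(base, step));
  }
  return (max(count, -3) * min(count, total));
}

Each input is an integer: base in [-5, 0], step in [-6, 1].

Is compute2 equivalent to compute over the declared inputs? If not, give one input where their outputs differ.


Changes here: min/max/abs usage differs; also local variable names differ; also arithmetic usage differs; also loop structure differs; also statement counts differ; the full 48-point sweep finds no disagreement.
verdict: equivalent


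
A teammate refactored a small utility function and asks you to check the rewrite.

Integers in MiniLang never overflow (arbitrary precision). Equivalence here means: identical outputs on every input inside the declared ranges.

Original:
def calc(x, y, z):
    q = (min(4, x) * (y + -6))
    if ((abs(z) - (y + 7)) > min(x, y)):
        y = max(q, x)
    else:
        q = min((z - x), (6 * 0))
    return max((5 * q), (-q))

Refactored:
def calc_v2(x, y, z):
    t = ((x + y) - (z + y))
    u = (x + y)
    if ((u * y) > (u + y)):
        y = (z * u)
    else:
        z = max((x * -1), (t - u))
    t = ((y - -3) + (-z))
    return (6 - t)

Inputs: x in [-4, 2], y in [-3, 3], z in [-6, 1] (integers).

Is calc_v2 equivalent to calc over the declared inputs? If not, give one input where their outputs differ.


On input x=-4, y=-3, z=-6, calc returns 180 while calc_v2 returns -45.
verdict: not equivalent; witness: x=-4, y=-3, z=-6


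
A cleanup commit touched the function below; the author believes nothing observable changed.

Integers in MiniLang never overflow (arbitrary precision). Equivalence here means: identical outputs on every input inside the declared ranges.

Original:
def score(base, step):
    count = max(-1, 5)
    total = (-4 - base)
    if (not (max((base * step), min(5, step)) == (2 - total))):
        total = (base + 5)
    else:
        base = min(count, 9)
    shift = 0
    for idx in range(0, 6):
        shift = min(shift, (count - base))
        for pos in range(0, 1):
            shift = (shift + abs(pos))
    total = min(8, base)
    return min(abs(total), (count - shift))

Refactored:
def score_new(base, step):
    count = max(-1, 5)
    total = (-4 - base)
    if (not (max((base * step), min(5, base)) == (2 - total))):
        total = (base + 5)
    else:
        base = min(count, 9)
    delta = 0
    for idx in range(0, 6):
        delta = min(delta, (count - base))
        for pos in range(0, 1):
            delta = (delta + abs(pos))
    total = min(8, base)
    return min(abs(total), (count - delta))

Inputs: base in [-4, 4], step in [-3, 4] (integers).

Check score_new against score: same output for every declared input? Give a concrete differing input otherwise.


At base=-4, step=2: score gives 5, score_new gives 4.
verdict: not equivalent; witness: base=-4, step=2


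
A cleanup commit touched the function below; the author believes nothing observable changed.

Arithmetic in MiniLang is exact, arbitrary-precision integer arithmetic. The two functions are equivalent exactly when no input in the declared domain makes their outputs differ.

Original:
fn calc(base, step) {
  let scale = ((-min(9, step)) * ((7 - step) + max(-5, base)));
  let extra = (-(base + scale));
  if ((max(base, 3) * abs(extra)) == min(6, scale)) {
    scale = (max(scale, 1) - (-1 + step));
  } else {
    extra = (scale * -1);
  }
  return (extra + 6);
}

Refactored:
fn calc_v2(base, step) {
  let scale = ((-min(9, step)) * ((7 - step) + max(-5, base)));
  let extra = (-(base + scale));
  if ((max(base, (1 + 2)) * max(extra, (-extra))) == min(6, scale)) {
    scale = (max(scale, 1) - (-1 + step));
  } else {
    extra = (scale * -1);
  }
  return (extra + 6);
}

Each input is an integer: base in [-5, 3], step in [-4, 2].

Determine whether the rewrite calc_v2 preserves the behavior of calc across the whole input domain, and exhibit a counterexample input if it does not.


Differences: arithmetic usage differs, and constant usage differs, and min/max/abs usage differs — yet all 63 inputs agree.
verdict: equivalent


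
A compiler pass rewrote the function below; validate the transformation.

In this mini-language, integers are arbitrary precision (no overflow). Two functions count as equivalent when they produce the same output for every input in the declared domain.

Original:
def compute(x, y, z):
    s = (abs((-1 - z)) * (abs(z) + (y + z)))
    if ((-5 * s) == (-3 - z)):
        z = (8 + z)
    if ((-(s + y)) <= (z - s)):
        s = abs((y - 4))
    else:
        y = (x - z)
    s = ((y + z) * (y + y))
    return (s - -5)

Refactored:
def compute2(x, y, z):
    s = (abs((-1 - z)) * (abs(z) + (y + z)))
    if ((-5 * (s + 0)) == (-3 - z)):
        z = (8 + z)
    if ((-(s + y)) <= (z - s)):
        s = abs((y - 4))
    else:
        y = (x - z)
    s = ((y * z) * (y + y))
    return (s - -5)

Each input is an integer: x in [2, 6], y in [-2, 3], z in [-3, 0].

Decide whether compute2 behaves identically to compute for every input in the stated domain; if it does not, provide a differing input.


On input x=2, y=-2, z=-3, compute returns 25 while compute2 returns -145.
verdict: not equivalent; witness: x=2, y=-2, z=-3


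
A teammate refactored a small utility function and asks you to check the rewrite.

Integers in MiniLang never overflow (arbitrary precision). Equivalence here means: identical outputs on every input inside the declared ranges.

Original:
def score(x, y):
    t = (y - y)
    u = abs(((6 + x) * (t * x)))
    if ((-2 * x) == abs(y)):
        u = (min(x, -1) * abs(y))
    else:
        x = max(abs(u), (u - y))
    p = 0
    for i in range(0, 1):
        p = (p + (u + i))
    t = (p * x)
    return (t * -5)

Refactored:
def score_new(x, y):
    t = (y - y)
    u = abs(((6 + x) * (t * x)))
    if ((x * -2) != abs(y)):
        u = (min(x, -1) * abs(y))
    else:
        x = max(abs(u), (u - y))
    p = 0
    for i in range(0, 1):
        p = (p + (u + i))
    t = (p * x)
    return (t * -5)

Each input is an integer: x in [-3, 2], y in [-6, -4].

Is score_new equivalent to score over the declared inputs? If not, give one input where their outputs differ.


There is a counterexample at x=-3, y=-6: -270 on one side, 0 on the other.
score: t becomes 0; next u becomes 0; next ((-2 * x) == abs(y)) evaluates to true; next u becomes -18; next p becomes 0; next at i=0:; next p becomes -18; next t becomes 54; next final value -270
score_new: t becomes 0; next u becomes 0; next ((x * -2) != abs(y)) evaluates to false; next x becomes 6; next p becomes 0; next at i=0:; next p becomes 0; next t becomes 0; next final value 0
verdict: not equivalent; witness: x=-3, y=-6


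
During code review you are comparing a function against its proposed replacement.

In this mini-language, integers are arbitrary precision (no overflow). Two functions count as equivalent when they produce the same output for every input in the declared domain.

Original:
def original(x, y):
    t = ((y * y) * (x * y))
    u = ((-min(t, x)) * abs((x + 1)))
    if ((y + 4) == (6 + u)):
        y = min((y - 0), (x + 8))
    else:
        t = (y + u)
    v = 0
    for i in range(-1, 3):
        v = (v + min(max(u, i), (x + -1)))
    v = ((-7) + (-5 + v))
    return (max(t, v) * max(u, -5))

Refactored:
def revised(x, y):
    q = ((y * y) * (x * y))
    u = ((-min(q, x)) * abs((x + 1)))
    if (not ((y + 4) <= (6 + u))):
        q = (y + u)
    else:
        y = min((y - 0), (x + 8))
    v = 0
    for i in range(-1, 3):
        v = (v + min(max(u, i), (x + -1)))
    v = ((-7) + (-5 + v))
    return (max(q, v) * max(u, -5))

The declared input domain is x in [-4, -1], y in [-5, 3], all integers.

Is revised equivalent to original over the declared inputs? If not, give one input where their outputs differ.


There is a counterexample at x=-4, y=-5: 84 on one side, 6000 on the other.
original: t=500, then u=12, then ((y + 4) == (6 + u)) is false, then t=7, then v=0, then (i=-1), then v=-5, then (i=0), then v=-10, then (i=1), then v=-15, then (i=2), then v=-20, then v=-32, then returns 84
revised: q=500, then u=12, then (not ((y + 4) <= (6 + u))) is false, then y=-5, then v=0, then (i=-1), then v=-5, then (i=0), then v=-10, then (i=1), then v=-15, then (i=2), then v=-20, then v=-32, then returns 6000
verdict: not equivalent; witness: x=-4, y=-5


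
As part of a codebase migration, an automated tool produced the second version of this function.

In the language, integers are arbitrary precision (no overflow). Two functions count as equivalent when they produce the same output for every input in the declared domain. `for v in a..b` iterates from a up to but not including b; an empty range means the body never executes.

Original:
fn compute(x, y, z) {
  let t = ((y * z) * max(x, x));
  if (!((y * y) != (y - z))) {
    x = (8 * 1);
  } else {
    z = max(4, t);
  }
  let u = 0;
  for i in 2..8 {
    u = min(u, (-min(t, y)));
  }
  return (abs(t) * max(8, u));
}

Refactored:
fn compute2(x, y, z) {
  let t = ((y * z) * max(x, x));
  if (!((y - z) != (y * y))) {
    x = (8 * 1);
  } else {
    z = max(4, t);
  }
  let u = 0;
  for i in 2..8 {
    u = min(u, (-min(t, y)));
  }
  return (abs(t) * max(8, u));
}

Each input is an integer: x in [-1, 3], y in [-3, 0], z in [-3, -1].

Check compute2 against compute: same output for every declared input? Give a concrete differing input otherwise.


Equivalent — the differences include same computation, different form, yet no declared input distinguishes the two.
As a probe, take x=3, y=-2, z=-1: compute runs t := 6 | (!((y * y) != (y - z))): false | z := 6 | u := 0 | iter i=2: | u := 0 | iter i=3: | u := 0 | iter i=4: | u := 0 | iter i=5: | u := 0 | iter i=6: | u := 0 | iter i=7: | u := 0 | result 48; compute2 runs t := 6 | (!((y - z) != (y * y))): false | z := 6 | u := 0 | iter i=2: | u := 0 | iter i=3: | u := 0 | iter i=4: | u := 0 | iter i=5: | u := 0 | iter i=6: | u := 0 | iter i=7: | u := 0 | result 48; both end at 48.
Across all 60 domain points the two functions coincide.
verdict: equivalent


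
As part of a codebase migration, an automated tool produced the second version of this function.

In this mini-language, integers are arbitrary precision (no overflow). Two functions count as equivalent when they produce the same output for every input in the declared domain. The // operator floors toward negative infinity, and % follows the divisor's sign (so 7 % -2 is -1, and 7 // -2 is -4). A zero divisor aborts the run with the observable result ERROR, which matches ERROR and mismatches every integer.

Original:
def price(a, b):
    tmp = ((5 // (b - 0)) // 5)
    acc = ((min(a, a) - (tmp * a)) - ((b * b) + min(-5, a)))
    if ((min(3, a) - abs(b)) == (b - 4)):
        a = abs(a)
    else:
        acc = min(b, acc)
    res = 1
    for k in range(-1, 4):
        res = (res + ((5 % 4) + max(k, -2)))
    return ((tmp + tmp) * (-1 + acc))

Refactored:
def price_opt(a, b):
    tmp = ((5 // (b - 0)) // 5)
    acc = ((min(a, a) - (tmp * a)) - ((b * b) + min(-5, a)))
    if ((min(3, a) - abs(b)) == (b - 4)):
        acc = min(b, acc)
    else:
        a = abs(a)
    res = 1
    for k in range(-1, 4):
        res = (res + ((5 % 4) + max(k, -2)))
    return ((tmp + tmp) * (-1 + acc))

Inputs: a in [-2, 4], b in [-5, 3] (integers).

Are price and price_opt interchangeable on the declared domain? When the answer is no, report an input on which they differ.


Evaluate both at a=-2, b=-1.
price: tmp := -1 | acc := 0 | ((min(3, a) - abs(b)) == (b - 4)): false | acc := -1 | res := 1 | iter k=-1: | res := 1 | iter k=0: | res := 2 | iter k=1: | res := 4 | iter k=2: | res := 7 | iter k=3: | res := 11 | result 4
price_opt: tmp := -1 | acc := 0 | ((min(3, a) - abs(b)) == (b - 4)): false | a := 2 | res := 1 | iter k=-1: | res := 1 | iter k=0: | res := 2 | iter k=1: | res := 4 | iter k=2: | res := 7 | iter k=3: | res := 11 | result 2
4 and 2 differ, so these are not the same function on this domain.
verdict: not equivalent; witness: a=-2, b=-1


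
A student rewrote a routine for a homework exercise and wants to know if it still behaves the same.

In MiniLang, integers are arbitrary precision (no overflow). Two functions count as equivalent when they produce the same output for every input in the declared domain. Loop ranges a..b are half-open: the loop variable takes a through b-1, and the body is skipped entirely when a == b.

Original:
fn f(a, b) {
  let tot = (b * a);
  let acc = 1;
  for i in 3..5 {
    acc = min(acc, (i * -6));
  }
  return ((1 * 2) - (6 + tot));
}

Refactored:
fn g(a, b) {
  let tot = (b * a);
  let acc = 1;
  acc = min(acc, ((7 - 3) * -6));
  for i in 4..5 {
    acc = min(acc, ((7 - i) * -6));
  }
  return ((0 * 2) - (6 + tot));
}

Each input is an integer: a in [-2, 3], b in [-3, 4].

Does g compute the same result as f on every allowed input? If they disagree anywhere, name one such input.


The rewrite breaks on a=-2, b=-3, where the results are -10 and -12.
f: tot becomes 6; next acc becomes 1; next at i=3:; next acc becomes -18; next at i=4:; next acc becomes -24; next final value -10
g: tot becomes 6; next acc becomes 1; next acc becomes -24; next at i=4:; next acc becomes -24; next final value -12
verdict: not equivalent; witness: a=-2, b=-3


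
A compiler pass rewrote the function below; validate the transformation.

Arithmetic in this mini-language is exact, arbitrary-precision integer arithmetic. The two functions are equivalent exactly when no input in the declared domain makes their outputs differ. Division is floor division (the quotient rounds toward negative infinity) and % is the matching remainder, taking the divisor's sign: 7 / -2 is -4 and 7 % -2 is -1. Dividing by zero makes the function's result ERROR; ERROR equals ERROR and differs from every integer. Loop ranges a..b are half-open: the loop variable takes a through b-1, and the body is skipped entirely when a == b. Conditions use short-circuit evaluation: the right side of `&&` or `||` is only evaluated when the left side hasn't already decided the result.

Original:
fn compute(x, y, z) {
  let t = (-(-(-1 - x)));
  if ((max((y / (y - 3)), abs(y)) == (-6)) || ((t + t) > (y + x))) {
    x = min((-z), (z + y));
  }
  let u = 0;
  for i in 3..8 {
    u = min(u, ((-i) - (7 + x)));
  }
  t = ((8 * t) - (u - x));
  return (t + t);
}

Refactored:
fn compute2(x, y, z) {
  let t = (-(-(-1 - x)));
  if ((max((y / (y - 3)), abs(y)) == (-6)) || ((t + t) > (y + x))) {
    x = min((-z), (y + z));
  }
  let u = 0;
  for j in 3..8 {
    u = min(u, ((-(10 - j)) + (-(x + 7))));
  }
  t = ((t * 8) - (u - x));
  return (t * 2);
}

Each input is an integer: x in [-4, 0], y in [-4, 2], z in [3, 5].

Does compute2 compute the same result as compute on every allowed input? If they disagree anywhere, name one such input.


The two are interchangeable: constant usage differs, plus arithmetic usage differs, plus local variable names differ, and every declared input agrees.
Tracing x=-2, y=-3, z=4: compute: t becomes 1; next ((max((y / (y - 3)), abs(y)) == (-6)) || ((t + t) > (y + x))) evaluates to true; next x becomes -4; next u becomes 0; next at i=3:; next u becomes -6; next at i=4:; next u becomes -7; next at i=5:; next u becomes -8; next at i=6:; next u becomes -9; next at i=7:; next u becomes -10; next t becomes 14; next final value 28 | compute2: t becomes 1; next ((max((y / (y - 3)), abs(y)) == (-6)) || ((t + t) > (y + x))) evaluates to true; next x becomes -4; next u becomes 0; next at j=3:; next u becomes -10; next at j=4:; next u becomes -10; next at j=5:; next u becomes -10; next at j=6:; next u becomes -10; next at j=7:; next u becomes -10; next t becomes 14; next final value 28 — matching result 28.
Every one of the 105 inputs gives matching results.
verdict: equivalent


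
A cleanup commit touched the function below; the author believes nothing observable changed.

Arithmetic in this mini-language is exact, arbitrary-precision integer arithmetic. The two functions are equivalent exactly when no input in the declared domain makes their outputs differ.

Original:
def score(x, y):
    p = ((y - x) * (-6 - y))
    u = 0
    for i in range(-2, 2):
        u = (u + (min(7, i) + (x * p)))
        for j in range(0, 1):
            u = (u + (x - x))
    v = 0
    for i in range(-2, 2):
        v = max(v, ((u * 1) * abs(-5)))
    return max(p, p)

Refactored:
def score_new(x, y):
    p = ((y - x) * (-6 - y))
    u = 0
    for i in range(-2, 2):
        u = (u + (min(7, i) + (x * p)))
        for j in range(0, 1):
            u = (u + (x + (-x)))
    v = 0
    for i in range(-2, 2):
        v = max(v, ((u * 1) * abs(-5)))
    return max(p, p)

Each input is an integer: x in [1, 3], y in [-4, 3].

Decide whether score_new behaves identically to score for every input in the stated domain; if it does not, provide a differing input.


Reading the diff, among the changes: arithmetic usage differs.
Tracing x=1, y=-4: score: p becomes 10; next u becomes 0; next at i=-2:; next u becomes 8; next at j=0:; next u becomes 8; next at i=-1:; next u becomes 17; next at j=0:; next u becomes 17; next at i=0:; next u becomes 27; next at j=0:; next u becomes 27; next at i=1:; next u becomes 38; next at j=0:; next u becomes 38; next v becomes 0; next at i=-2:; next v becomes 190; next at i=-1:; next v becomes 190; next at i=0:; next v becomes 190; next at i=1:; next v becomes 190; next final value 10 | score_new: p becomes 10; next u becomes 0; next at i=-2:; next u becomes 8; next at j=0:; next u becomes 8; next at i=-1:; next u becomes 17; next at j=0:; next u becomes 17; next at i=0:; next u becomes 27; next at j=0:; next u becomes 27; next at i=1:; next u becomes 38; next at j=0:; next u becomes 38; next v becomes 0; next at i=-2:; next v becomes 190; next at i=-1:; next v becomes 190; next at i=0:; next v becomes 190; next at i=1:; next v becomes 190; next final value 10 — matching result 10.
An exhaustive pass over the 24 declared inputs shows identical outputs.
verdict: equivalent


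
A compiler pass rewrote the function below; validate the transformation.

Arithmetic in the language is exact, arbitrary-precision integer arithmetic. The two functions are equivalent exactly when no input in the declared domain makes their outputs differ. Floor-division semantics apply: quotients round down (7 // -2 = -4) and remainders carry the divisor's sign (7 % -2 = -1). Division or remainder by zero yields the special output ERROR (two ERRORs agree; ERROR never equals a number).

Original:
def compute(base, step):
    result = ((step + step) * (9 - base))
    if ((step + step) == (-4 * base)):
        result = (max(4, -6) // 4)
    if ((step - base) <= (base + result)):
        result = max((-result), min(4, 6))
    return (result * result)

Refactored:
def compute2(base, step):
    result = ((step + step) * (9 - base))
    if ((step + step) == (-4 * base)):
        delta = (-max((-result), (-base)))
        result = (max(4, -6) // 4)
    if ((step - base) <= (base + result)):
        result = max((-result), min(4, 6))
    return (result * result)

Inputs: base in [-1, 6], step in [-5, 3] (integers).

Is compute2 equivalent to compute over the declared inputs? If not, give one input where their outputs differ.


Comparing the listings, the differences include: min/max/abs usage differs; statement counts differ; local variable names differ.
One worked example (base=1, step=-3) — compute: result = -48; ((step + step) == (-4 * base)) -> false; ((step - base) <= (base + result)) -> false; return 2304; compute2: result = -48; ((step + step) == (-4 * base)) -> false; ((step - base) <= (base + result)) -> false; return 2304; agreement on 2304.
An exhaustive pass over the 72 declared inputs shows identical outputs.
verdict: equivalent
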